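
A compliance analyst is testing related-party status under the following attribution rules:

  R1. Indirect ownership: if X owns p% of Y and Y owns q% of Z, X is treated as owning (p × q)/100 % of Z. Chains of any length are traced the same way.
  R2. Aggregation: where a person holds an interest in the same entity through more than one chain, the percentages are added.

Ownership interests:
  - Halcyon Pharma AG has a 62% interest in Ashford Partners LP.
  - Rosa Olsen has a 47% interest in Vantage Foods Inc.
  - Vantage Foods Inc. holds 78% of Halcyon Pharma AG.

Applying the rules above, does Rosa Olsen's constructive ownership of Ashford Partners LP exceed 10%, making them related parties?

Chain via Vantage Foods Inc. → Halcyon Pharma AG (R1): 47% × 78% × 62% = 22.7292% of Ashford Partners LP.
22.7292% exceeds the 10% threshold, so Rosa is a related party to Ashford Partners LP.

Yes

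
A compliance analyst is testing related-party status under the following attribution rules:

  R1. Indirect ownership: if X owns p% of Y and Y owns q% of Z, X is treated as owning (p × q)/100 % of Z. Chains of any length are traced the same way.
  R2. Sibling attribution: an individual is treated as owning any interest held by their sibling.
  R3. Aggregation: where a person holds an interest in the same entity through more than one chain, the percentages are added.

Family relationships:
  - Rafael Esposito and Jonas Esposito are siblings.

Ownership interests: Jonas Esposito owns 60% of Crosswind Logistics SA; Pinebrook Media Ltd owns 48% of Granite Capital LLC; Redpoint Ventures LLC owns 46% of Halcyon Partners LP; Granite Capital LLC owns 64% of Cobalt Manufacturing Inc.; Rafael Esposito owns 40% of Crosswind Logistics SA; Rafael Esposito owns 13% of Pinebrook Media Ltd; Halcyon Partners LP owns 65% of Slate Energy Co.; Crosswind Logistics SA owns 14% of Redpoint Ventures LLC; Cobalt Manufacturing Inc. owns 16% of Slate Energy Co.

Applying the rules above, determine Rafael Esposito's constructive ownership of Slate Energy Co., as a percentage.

4.824976%

By sibling attribution (R2), Rafael Esposito is treated as also owning Jonas Esposito's interest in Crosswind Logistics SA, giving 40% + 60% = 100%.
Chain via Crosswind Logistics SA → Redpoint Ventures LLC → Halcyon Partners LP (R1): 100% × 14% × 46% × 65% = 4.186% of Slate Energy Co.
Chain via Pinebrook Media Ltd → Granite Capital LLC → Cobalt Manufacturing Inc. (R1): 13% × 48% × 64% × 16% = 0.638976% of Slate Energy Co.
Aggregating (R3): 4.186% + 0.638976% = 4.824976%.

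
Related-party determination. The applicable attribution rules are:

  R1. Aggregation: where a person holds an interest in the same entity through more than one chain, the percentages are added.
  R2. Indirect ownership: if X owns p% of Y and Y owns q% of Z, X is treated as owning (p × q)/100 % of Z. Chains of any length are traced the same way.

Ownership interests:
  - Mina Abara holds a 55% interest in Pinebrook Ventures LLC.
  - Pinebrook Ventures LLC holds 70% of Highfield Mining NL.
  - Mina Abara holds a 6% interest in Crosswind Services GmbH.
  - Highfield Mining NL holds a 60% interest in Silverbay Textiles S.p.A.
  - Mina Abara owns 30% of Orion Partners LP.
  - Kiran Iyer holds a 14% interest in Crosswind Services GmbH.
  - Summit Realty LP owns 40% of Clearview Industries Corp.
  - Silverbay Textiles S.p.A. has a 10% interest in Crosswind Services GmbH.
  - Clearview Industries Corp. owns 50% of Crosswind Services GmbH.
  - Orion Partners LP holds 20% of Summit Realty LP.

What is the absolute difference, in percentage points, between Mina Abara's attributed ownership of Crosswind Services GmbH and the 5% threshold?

4.51

Chain via Orion Partners LP → Summit Realty LP → Clearview Industries Corp. (R2): 30% × 20% × 40% × 50% = 1.2% of Crosswind Services GmbH.
Chain via Pinebrook Ventures LLC → Highfield Mining NL → Silverbay Textiles S.p.A. (R2): 55% × 70% × 60% × 10% = 2.31% of Crosswind Services GmbH.
Direct interest in Crosswind Services GmbH: 6%.
Aggregating (R1): 1.2% + 2.31% + 6% = 9.51%.
9.51% exceeds the 5% threshold by 4.51 percentage points.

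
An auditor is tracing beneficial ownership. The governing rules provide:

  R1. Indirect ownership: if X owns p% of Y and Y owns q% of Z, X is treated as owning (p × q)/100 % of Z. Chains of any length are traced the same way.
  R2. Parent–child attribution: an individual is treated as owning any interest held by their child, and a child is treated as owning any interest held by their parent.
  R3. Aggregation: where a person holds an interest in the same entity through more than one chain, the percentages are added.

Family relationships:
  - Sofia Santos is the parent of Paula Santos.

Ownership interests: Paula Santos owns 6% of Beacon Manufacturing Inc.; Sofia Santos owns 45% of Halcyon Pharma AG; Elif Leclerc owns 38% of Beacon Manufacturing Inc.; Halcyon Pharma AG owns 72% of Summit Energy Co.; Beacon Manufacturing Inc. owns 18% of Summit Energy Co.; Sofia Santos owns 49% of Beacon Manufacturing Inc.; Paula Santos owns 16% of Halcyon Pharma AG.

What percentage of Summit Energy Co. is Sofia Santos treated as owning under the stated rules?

53.82%

By parent–child attribution (R2), Sofia Santos is treated as also owning Paula Santos's interest in Beacon Manufacturing Inc, giving 49% + 6% = 55%.
By parent–child attribution (R2), Sofia Santos is treated as also owning Paula Santos's interest in Halcyon Pharma AG, giving 45% + 16% = 61%.
Chain via Beacon Manufacturing Inc. (R1): 55% × 18% = 9.9% of Summit Energy Co.
Chain via Halcyon Pharma AG (R1): 61% × 72% = 43.92% of Summit Energy Co.
Aggregating (R3): 9.9% + 43.92% = 53.82%.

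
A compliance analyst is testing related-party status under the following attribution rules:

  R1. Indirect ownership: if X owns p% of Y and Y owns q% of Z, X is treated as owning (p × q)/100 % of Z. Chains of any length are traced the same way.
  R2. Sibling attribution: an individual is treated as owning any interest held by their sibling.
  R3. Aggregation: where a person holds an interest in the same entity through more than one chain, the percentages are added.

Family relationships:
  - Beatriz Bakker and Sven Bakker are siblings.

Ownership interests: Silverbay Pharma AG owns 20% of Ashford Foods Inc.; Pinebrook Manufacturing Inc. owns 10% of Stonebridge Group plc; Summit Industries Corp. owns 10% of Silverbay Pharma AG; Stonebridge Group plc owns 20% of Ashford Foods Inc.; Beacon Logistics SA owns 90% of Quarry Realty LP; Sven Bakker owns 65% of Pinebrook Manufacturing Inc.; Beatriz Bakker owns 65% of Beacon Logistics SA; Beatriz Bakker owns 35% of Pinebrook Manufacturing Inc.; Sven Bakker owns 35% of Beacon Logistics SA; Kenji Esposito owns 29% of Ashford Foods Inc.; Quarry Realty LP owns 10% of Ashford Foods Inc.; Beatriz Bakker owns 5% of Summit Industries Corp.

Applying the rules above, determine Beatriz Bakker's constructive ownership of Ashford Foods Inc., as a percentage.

By sibling attribution (R2), Beatriz Bakker is treated as also owning Sven Bakker's interest in Beacon Logistics SA, giving 65% + 35% = 100%.
By sibling attribution (R2), Beatriz Bakker is treated as also owning Sven Bakker's interest in Pinebrook Manufacturing Inc, giving 35% + 65% = 100%.
Chain via Beacon Logistics SA → Quarry Realty LP (R1): 100% × 90% × 10% = 9% of Ashford Foods Inc.
Chain via Summit Industries Corp. → Silverbay Pharma AG (R1): 5% × 10% × 20% = 0.1% of Ashford Foods Inc.
Chain via Pinebrook Manufacturing Inc. → Stonebridge Group plc (R1): 100% × 10% × 20% = 2% of Ashford Foods Inc.
Aggregating (R3): 9% + 0.1% + 2% = 11.1%.

11.1%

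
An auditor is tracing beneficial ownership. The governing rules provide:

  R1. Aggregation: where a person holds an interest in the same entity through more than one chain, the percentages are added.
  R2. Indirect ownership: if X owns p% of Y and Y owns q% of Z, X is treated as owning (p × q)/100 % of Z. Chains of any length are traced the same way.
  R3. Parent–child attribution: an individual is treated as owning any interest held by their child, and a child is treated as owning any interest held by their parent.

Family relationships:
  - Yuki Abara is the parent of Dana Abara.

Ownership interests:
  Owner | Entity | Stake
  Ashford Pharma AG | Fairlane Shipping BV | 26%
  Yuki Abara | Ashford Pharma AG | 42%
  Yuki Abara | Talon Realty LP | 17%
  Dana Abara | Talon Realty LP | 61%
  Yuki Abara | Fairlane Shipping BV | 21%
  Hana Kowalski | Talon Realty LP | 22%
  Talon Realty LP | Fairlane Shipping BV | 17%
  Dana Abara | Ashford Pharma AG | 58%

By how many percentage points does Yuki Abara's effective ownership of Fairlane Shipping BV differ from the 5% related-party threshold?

55.26

By parent–child attribution (R3), Yuki Abara is treated as also owning Dana Abara's interest in Ashford Pharma AG, giving 42% + 58% = 100%.
By parent–child attribution (R3), Yuki Abara is treated as also owning Dana Abara's interest in Talon Realty LP, giving 17% + 61% = 78%.
Chain via Ashford Pharma AG (R2): 100% × 26% = 26% of Fairlane Shipping BV.
Chain via Talon Realty LP (R2): 78% × 17% = 13.26% of Fairlane Shipping BV.
Direct interest in Fairlane Shipping BV: 21%.
Aggregating (R1): 26% + 13.26% + 21% = 60.26%.
60.26% exceeds the 5% threshold by 55.26 percentage points.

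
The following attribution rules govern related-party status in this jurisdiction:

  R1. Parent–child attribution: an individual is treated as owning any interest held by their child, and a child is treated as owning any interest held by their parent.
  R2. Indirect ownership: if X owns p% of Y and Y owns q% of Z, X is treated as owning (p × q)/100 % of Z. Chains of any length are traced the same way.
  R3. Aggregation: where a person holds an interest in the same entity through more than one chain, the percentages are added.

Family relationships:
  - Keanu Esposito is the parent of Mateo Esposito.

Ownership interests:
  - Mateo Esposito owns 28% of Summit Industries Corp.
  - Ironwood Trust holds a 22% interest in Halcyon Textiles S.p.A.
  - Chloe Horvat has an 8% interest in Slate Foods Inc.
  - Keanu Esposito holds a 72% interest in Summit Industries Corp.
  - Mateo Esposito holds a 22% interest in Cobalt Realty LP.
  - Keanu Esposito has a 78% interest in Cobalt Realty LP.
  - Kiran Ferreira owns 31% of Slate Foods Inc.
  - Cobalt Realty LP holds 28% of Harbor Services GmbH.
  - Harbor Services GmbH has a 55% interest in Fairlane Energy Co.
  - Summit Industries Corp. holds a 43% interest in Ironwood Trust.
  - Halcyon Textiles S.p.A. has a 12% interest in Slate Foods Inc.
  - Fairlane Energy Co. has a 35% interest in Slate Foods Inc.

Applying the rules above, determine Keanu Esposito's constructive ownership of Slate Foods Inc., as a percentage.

By parent–child attribution (R1), Keanu Esposito is treated as also owning Mateo Esposito's interest in Cobalt Realty LP, giving 78% + 22% = 100%.
By parent–child attribution (R1), Keanu Esposito is treated as also owning Mateo Esposito's interest in Summit Industries Corp, giving 72% + 28% = 100%.
Chain via Cobalt Realty LP → Harbor Services GmbH → Fairlane Energy Co. (R2): 100% × 28% × 55% × 35% = 5.39% of Slate Foods Inc.
Chain via Summit Industries Corp. → Ironwood Trust → Halcyon Textiles S.p.A. (R2): 100% × 43% × 22% × 12% = 1.1352% of Slate Foods Inc.
Aggregating (R3): 5.39% + 1.1352% = 6.5252%.

6.5252%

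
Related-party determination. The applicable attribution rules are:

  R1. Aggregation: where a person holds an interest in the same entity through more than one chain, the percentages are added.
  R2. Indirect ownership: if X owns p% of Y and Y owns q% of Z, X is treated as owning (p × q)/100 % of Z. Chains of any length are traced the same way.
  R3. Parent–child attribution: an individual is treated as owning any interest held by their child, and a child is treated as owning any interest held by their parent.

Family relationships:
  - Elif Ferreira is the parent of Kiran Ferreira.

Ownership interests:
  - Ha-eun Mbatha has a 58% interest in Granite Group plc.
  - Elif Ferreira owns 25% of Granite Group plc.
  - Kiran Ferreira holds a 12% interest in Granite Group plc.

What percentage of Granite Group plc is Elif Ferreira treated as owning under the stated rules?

37%

By parent–child attribution (R3), Elif Ferreira is treated as also owning Kiran Ferreira's interest in Granite Group plc, giving 25% + 12% = 37%.
Direct interest in Granite Group plc: 37%.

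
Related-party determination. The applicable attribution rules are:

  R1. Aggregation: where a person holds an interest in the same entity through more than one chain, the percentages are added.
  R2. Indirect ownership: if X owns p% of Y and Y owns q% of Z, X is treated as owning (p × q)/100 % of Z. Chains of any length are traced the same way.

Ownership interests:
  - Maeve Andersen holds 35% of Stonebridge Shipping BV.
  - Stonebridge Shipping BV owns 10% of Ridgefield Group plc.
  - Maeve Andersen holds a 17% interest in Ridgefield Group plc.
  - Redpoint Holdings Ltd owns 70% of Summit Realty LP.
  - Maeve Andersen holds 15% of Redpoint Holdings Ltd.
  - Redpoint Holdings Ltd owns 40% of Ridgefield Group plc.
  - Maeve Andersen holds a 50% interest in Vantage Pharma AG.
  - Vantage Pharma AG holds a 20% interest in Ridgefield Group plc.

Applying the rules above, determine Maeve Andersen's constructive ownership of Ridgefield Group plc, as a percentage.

Chain via Vantage Pharma AG (R2): 50% × 20% = 10% of Ridgefield Group plc.
Chain via Redpoint Holdings Ltd (R2): 15% × 40% = 6% of Ridgefield Group plc.
Chain via Stonebridge Shipping BV (R2): 35% × 10% = 3.5% of Ridgefield Group plc.
Direct interest in Ridgefield Group plc: 17%.
Aggregating (R1): 10% + 6% + 3.5% + 17% = 36.5%.

36.5%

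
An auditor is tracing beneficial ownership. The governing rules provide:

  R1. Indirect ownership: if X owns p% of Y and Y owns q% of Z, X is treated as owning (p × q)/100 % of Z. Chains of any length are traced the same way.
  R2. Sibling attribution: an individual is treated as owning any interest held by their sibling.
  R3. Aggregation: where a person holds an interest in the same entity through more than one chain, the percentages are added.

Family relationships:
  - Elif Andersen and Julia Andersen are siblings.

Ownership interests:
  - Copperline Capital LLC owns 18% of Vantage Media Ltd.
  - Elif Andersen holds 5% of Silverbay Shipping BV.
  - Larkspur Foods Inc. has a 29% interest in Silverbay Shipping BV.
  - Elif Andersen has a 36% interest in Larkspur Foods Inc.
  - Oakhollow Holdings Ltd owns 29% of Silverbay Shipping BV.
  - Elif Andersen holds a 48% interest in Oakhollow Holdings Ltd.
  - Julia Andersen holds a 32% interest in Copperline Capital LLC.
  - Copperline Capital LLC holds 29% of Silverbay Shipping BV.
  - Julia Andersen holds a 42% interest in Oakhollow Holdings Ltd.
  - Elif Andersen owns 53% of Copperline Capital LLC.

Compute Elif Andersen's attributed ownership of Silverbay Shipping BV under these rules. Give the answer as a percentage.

66.19%

By sibling attribution (R2), Elif Andersen is treated as also owning Julia Andersen's interest in Copperline Capital LLC, giving 53% + 32% = 85%.
By sibling attribution (R2), Elif Andersen is treated as also owning Julia Andersen's interest in Oakhollow Holdings Ltd, giving 48% + 42% = 90%.
Chain via Copperline Capital LLC (R1): 85% × 29% = 24.65% of Silverbay Shipping BV.
Chain via Larkspur Foods Inc. (R1): 36% × 29% = 10.44% of Silverbay Shipping BV.
Chain via Oakhollow Holdings Ltd (R1): 90% × 29% = 26.1% of Silverbay Shipping BV.
Direct interest in Silverbay Shipping BV: 5%.
Aggregating (R3): 24.65% + 10.44% + 26.1% + 5% = 66.19%.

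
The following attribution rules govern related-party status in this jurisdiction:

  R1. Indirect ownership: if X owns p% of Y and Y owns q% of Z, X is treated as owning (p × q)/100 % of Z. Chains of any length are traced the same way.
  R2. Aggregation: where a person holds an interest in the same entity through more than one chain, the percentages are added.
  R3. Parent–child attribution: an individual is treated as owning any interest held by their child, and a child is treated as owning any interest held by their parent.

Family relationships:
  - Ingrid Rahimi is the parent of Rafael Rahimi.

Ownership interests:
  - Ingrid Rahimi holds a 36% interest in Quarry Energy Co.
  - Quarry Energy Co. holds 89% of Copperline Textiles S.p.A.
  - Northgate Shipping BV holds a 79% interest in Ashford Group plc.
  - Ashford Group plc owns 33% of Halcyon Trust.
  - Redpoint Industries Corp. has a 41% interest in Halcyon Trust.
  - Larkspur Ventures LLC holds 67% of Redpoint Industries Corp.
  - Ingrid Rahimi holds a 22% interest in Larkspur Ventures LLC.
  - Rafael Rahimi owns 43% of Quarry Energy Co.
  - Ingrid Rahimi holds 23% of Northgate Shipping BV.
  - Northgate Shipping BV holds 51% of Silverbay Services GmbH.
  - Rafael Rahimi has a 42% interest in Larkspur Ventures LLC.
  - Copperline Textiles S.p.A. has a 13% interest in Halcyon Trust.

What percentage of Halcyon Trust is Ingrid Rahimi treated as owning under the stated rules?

By parent–child attribution (R3), Ingrid Rahimi is treated as also owning Rafael Rahimi's interest in Quarry Energy Co, giving 36% + 43% = 79%.
By parent–child attribution (R3), Ingrid Rahimi is treated as also owning Rafael Rahimi's interest in Larkspur Ventures LLC, giving 22% + 42% = 64%.
Chain via Northgate Shipping BV → Ashford Group plc (R1): 23% × 79% × 33% = 5.9961% of Halcyon Trust.
Chain via Quarry Energy Co. → Copperline Textiles S.p.A. (R1): 79% × 89% × 13% = 9.1403% of Halcyon Trust.
Chain via Larkspur Ventures LLC → Redpoint Industries Corp. (R1): 64% × 67% × 41% = 17.5808% of Halcyon Trust.
Aggregating (R2): 5.9961% + 9.1403% + 17.5808% = 32.7172%.

32.7172%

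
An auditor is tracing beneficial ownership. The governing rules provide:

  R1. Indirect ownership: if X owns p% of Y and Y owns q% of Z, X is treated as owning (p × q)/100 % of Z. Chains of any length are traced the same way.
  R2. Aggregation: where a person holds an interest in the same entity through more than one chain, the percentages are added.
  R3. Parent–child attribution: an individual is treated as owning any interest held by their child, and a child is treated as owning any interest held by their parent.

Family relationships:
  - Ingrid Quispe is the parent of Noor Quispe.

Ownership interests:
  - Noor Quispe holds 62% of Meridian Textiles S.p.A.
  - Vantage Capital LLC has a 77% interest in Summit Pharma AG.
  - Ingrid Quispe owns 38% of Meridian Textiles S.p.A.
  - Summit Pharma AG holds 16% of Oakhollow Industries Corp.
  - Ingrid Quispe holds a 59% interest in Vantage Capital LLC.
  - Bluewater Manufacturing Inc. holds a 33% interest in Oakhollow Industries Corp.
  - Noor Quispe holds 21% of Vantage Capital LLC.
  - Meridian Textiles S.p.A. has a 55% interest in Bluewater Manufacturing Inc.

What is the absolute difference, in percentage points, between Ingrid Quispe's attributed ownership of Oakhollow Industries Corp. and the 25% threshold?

By parent–child attribution (R3), Ingrid Quispe is treated as also owning Noor Quispe's interest in Meridian Textiles S.p.A, giving 38% + 62% = 100%.
By parent–child attribution (R3), Ingrid Quispe is treated as also owning Noor Quispe's interest in Vantage Capital LLC, giving 59% + 21% = 80%.
Chain via Meridian Textiles S.p.A. → Bluewater Manufacturing Inc. (R1): 100% × 55% × 33% = 18.15% of Oakhollow Industries Corp.
Chain via Vantage Capital LLC → Summit Pharma AG (R1): 80% × 77% × 16% = 9.856% of Oakhollow Industries Corp.
Aggregating (R2): 18.15% + 9.856% = 28.006%.
28.006% exceeds the 25% threshold by 3.006 percentage points.

3.006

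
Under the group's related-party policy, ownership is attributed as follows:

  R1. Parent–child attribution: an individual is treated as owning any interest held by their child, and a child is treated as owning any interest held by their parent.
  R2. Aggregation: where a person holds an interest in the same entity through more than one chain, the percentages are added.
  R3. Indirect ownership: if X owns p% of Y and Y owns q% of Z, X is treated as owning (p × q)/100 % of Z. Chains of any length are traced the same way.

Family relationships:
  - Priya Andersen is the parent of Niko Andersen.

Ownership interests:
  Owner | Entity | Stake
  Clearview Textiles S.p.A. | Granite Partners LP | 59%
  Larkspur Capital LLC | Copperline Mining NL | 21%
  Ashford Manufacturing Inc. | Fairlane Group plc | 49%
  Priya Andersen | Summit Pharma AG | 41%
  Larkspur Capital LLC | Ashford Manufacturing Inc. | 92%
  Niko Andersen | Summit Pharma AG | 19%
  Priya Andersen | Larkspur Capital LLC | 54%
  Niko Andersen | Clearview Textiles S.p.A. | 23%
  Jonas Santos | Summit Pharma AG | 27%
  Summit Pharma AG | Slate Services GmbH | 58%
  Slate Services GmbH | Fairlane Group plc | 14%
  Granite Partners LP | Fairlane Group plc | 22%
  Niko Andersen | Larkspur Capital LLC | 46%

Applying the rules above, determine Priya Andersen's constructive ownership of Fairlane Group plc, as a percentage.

52.9374%

By parent–child attribution (R1), Priya Andersen is treated as also owning Niko Andersen's interest in Summit Pharma AG, giving 41% + 19% = 60%.
By parent–child attribution (R1), Priya Andersen is treated as also owning Niko Andersen's interest in Larkspur Capital LLC, giving 54% + 46% = 100%.
By parent–child attribution (R1), Priya Andersen is treated as owning Niko Andersen's 23% interest in Clearview Textiles S.p.A.
Chain via Summit Pharma AG → Slate Services GmbH (R3): 60% × 58% × 14% = 4.872% of Fairlane Group plc.
Chain via Larkspur Capital LLC → Ashford Manufacturing Inc. (R3): 100% × 92% × 49% = 45.08% of Fairlane Group plc.
Chain via Clearview Textiles S.p.A. → Granite Partners LP (R3): 23% × 59% × 22% = 2.9854% of Fairlane Group plc.
Aggregating (R2): 4.872% + 45.08% + 2.9854% = 52.9374%.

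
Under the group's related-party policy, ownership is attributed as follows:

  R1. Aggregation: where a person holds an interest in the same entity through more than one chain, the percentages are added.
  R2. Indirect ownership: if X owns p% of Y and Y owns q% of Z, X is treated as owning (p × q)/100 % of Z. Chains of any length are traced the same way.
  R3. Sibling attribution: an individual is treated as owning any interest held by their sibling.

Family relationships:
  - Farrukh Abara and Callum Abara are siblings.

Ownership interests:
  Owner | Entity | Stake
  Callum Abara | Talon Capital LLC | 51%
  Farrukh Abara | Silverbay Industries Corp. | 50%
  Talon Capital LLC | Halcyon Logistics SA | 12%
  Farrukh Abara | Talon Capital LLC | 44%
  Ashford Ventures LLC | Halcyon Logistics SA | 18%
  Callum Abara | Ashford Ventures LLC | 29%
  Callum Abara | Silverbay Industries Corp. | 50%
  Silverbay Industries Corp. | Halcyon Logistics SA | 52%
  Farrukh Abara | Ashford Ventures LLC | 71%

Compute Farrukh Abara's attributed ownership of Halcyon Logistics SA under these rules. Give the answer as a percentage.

81.4%

By sibling attribution (R3), Farrukh Abara is treated as also owning Callum Abara's interest in Talon Capital LLC, giving 44% + 51% = 95%.
By sibling attribution (R3), Farrukh Abara is treated as also owning Callum Abara's interest in Silverbay Industries Corp, giving 50% + 50% = 100%.
By sibling attribution (R3), Farrukh Abara is treated as also owning Callum Abara's interest in Ashford Ventures LLC, giving 71% + 29% = 100%.
Chain via Talon Capital LLC (R2): 95% × 12% = 11.4% of Halcyon Logistics SA.
Chain via Silverbay Industries Corp. (R2): 100% × 52% = 52% of Halcyon Logistics SA.
Chain via Ashford Ventures LLC (R2): 100% × 18% = 18% of Halcyon Logistics SA.
Aggregating (R1): 11.4% + 52% + 18% = 81.4%.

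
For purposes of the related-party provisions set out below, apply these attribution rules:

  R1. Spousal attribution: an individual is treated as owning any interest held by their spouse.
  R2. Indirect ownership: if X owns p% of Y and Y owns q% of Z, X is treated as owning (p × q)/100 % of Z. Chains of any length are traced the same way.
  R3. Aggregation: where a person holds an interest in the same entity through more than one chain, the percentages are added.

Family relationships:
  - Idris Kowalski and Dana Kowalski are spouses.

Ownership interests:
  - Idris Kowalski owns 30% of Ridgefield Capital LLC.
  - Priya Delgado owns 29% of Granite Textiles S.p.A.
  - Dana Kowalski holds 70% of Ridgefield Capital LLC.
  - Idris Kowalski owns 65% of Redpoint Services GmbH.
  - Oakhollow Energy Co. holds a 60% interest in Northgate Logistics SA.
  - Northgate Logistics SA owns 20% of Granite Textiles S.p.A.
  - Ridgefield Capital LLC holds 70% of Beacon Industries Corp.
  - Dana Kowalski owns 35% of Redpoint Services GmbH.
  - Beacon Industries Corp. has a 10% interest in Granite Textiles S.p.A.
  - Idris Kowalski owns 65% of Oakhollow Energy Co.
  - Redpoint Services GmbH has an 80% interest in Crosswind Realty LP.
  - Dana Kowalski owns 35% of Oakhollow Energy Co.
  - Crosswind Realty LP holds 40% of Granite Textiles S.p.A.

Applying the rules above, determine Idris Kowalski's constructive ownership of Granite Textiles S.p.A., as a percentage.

51%

By spousal attribution (R1), Idris Kowalski is treated as also owning Dana Kowalski's interest in Oakhollow Energy Co, giving 65% + 35% = 100%.
By spousal attribution (R1), Idris Kowalski is treated as also owning Dana Kowalski's interest in Ridgefield Capital LLC, giving 30% + 70% = 100%.
By spousal attribution (R1), Idris Kowalski is treated as also owning Dana Kowalski's interest in Redpoint Services GmbH, giving 65% + 35% = 100%.
Chain via Oakhollow Energy Co. → Northgate Logistics SA (R2): 100% × 60% × 20% = 12% of Granite Textiles S.p.A.
Chain via Ridgefield Capital LLC → Beacon Industries Corp. (R2): 100% × 70% × 10% = 7% of Granite Textiles S.p.A.
Chain via Redpoint Services GmbH → Crosswind Realty LP (R2): 100% × 80% × 40% = 32% of Granite Textiles S.p.A.
Aggregating (R3): 12% + 7% + 32% = 51%.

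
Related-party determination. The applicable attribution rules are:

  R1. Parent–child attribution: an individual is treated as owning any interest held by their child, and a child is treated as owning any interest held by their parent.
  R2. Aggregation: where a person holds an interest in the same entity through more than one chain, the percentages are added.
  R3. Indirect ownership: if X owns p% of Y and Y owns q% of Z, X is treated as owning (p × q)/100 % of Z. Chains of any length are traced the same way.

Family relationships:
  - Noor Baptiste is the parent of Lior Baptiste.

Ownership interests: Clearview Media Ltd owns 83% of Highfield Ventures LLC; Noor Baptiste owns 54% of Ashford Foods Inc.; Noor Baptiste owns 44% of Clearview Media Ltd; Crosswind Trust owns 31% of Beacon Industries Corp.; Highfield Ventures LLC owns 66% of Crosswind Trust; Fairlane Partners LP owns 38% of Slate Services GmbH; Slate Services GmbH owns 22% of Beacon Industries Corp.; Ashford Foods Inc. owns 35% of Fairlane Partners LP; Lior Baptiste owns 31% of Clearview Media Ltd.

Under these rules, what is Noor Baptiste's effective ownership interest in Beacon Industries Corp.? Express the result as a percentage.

By parent–child attribution (R1), Noor Baptiste is treated as also owning Lior Baptiste's interest in Clearview Media Ltd, giving 44% + 31% = 75%.
Chain via Ashford Foods Inc. → Fairlane Partners LP → Slate Services GmbH (R3): 54% × 35% × 38% × 22% = 1.58004% of Beacon Industries Corp.
Chain via Clearview Media Ltd → Highfield Ventures LLC → Crosswind Trust (R3): 75% × 83% × 66% × 31% = 12.73635% of Beacon Industries Corp.
Aggregating (R2): 1.58004% + 12.73635% = 14.31639%.

14.31639%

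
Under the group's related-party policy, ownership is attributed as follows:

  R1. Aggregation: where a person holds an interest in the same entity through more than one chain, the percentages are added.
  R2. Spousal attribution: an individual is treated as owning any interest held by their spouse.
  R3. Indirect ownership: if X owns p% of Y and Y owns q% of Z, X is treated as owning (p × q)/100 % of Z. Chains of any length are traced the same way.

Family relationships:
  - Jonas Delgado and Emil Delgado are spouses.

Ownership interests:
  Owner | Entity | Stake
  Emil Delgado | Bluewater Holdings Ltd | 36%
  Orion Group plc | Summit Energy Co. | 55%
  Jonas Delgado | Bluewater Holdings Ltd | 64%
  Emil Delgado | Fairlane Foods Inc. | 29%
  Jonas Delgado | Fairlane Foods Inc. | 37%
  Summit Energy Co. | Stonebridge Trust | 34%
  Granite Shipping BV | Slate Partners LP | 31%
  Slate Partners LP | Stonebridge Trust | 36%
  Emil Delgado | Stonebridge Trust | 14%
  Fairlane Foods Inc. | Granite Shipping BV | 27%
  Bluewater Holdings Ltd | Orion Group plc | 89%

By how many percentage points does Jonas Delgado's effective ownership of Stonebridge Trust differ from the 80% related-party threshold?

47.368288

By spousal attribution (R2), Jonas Delgado is treated as also owning Emil Delgado's interest in Fairlane Foods Inc, giving 37% + 29% = 66%.
By spousal attribution (R2), Jonas Delgado is treated as also owning Emil Delgado's interest in Bluewater Holdings Ltd, giving 64% + 36% = 100%.
By spousal attribution (R2), Jonas Delgado is treated as owning Emil Delgado's 14% interest in Stonebridge Trust.
Chain via Fairlane Foods Inc. → Granite Shipping BV → Slate Partners LP (R3): 66% × 27% × 31% × 36% = 1.988712% of Stonebridge Trust.
Chain via Bluewater Holdings Ltd → Orion Group plc → Summit Energy Co. (R3): 100% × 89% × 55% × 34% = 16.643% of Stonebridge Trust.
Direct interest in Stonebridge Trust: 14%.
Aggregating (R1): 1.988712% + 16.643% + 14% = 32.631712%.
32.631712% falls short of the 80% threshold by 47.368288 percentage points.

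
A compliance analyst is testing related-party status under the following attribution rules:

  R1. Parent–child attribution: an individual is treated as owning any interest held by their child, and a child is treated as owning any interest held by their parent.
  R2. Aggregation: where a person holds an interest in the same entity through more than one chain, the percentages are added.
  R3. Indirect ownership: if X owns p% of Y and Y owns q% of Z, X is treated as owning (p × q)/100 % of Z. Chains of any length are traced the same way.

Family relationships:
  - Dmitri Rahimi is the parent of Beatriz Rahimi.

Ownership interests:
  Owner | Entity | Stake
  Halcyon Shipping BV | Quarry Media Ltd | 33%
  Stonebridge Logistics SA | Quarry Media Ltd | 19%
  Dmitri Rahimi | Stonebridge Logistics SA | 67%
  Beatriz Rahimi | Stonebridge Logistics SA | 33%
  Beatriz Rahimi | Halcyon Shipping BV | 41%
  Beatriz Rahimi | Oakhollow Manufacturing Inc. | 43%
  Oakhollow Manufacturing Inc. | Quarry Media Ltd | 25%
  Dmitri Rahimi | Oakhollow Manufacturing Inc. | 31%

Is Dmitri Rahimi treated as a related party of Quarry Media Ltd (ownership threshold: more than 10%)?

Yes

By parent–child attribution (R1), Dmitri Rahimi is treated as also owning Beatriz Rahimi's interest in Stonebridge Logistics SA, giving 67% + 33% = 100%.
By parent–child attribution (R1), Dmitri Rahimi is treated as also owning Beatriz Rahimi's interest in Oakhollow Manufacturing Inc, giving 31% + 43% = 74%.
By parent–child attribution (R1), Dmitri Rahimi is treated as owning Beatriz Rahimi's 41% interest in Halcyon Shipping BV.
Chain via Stonebridge Logistics SA (R3): 100% × 19% = 19% of Quarry Media Ltd.
Chain via Oakhollow Manufacturing Inc. (R3): 74% × 25% = 18.5% of Quarry Media Ltd.
Chain via Halcyon Shipping BV (R3): 41% × 33% = 13.53% of Quarry Media Ltd.
Aggregating (R2): 19% + 18.5% + 13.53% = 51.03%.
51.03% exceeds the 10% threshold, so Dmitri is a related party to Quarry Media Ltd.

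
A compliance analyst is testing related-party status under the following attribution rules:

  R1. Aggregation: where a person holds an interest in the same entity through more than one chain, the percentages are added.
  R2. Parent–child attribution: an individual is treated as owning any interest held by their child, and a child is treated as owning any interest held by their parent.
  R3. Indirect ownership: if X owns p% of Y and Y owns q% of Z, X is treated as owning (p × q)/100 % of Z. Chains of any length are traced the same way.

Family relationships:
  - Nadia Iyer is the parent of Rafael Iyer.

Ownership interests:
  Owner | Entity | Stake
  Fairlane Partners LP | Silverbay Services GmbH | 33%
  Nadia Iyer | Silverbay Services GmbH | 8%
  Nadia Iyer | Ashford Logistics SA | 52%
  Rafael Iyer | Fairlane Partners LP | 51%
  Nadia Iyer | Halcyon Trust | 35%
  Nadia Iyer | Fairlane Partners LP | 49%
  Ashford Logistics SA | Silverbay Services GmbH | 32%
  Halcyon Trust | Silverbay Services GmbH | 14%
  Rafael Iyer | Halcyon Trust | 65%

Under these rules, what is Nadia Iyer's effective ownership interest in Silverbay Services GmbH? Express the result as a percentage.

By parent–child attribution (R2), Nadia Iyer is treated as also owning Rafael Iyer's interest in Halcyon Trust, giving 35% + 65% = 100%.
By parent–child attribution (R2), Nadia Iyer is treated as also owning Rafael Iyer's interest in Fairlane Partners LP, giving 49% + 51% = 100%.
Chain via Halcyon Trust (R3): 100% × 14% = 14% of Silverbay Services GmbH.
Chain via Ashford Logistics SA (R3): 52% × 32% = 16.64% of Silverbay Services GmbH.
Chain via Fairlane Partners LP (R3): 100% × 33% = 33% of Silverbay Services GmbH.
Direct interest in Silverbay Services GmbH: 8%.
Aggregating (R1): 14% + 16.64% + 33% + 8% = 71.64%.

71.64%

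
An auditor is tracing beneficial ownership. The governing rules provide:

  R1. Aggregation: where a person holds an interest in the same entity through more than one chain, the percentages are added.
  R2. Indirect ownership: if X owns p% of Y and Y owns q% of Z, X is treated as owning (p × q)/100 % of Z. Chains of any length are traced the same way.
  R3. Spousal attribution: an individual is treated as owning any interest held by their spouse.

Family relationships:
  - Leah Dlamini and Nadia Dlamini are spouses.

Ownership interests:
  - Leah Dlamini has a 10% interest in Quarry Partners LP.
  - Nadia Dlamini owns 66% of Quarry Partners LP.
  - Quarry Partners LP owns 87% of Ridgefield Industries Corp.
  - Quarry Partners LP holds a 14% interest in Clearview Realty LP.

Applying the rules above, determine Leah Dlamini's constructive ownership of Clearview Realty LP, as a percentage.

10.64%

By spousal attribution (R3), Leah Dlamini is treated as also owning Nadia Dlamini's interest in Quarry Partners LP, giving 10% + 66% = 76%.
Chain via Quarry Partners LP (R2): 76% × 14% = 10.64% of Clearview Realty LP.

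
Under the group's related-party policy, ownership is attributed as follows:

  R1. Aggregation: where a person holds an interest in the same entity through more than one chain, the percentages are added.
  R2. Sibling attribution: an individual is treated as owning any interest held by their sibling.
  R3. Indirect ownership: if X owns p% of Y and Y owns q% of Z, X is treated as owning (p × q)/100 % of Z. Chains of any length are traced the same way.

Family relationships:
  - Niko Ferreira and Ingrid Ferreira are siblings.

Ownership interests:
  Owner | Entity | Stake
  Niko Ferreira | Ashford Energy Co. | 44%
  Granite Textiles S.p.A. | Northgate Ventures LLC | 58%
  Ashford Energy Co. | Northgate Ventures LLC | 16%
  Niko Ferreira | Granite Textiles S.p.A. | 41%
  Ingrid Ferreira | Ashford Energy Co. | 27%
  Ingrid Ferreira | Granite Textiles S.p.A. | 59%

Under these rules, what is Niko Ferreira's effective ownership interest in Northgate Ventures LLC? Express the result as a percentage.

By sibling attribution (R2), Niko Ferreira is treated as also owning Ingrid Ferreira's interest in Granite Textiles S.p.A, giving 41% + 59% = 100%.
By sibling attribution (R2), Niko Ferreira is treated as also owning Ingrid Ferreira's interest in Ashford Energy Co, giving 44% + 27% = 71%.
Chain via Granite Textiles S.p.A. (R3): 100% × 58% = 58% of Northgate Ventures LLC.
Chain via Ashford Energy Co. (R3): 71% × 16% = 11.36% of Northgate Ventures LLC.
Aggregating (R1): 58% + 11.36% = 69.36%.

69.36%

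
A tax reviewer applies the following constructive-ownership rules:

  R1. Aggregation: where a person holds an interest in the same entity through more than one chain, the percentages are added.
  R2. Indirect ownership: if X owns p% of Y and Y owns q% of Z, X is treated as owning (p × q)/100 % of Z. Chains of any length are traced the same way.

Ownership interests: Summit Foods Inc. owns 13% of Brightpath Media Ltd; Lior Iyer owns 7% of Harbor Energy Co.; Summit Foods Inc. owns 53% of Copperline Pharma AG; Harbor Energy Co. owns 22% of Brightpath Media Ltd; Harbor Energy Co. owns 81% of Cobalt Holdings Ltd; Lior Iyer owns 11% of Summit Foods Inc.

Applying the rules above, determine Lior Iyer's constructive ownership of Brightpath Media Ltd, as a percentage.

2.97%

Chain via Harbor Energy Co. (R2): 7% × 22% = 1.54% of Brightpath Media Ltd.
Chain via Summit Foods Inc. (R2): 11% × 13% = 1.43% of Brightpath Media Ltd.
Aggregating (R1): 1.54% + 1.43% = 2.97%.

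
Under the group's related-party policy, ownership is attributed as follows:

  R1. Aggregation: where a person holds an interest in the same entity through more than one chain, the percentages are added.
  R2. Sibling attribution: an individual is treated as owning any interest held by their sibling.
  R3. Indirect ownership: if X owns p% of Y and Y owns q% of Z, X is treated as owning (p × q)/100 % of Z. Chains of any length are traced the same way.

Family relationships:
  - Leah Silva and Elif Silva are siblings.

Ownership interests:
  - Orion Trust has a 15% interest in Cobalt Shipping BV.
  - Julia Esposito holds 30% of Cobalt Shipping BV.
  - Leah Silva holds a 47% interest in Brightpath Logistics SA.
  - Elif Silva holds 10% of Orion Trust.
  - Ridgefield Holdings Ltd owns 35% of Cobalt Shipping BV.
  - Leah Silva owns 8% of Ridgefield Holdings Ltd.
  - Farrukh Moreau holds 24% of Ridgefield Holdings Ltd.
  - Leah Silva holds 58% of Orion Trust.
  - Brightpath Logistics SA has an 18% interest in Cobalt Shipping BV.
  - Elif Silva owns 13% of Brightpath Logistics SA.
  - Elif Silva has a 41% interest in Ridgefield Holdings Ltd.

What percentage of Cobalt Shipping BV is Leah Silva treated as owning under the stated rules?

38.15%

By sibling attribution (R2), Leah Silva is treated as also owning Elif Silva's interest in Brightpath Logistics SA, giving 47% + 13% = 60%.
By sibling attribution (R2), Leah Silva is treated as also owning Elif Silva's interest in Orion Trust, giving 58% + 10% = 68%.
By sibling attribution (R2), Leah Silva is treated as also owning Elif Silva's interest in Ridgefield Holdings Ltd, giving 8% + 41% = 49%.
Chain via Brightpath Logistics SA (R3): 60% × 18% = 10.8% of Cobalt Shipping BV.
Chain via Orion Trust (R3): 68% × 15% = 10.2% of Cobalt Shipping BV.
Chain via Ridgefield Holdings Ltd (R3): 49% × 35% = 17.15% of Cobalt Shipping BV.
Aggregating (R1): 10.8% + 10.2% + 17.15% = 38.15%.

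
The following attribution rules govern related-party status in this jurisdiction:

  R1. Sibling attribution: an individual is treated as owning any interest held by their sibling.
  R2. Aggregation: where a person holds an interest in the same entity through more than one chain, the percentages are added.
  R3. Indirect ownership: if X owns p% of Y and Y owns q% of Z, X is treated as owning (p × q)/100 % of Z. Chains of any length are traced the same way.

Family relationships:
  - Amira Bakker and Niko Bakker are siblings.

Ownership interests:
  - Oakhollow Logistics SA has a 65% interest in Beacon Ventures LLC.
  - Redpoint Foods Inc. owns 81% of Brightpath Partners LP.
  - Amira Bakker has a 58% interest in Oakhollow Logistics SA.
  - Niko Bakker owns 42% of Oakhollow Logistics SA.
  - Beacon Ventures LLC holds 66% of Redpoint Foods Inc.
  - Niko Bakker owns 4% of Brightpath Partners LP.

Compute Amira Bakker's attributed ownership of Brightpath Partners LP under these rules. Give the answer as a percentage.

38.749%

By sibling attribution (R1), Amira Bakker is treated as also owning Niko Bakker's interest in Oakhollow Logistics SA, giving 58% + 42% = 100%.
By sibling attribution (R1), Amira Bakker is treated as owning Niko Bakker's 4% interest in Brightpath Partners LP.
Chain via Oakhollow Logistics SA → Beacon Ventures LLC → Redpoint Foods Inc. (R3): 100% × 65% × 66% × 81% = 34.749% of Brightpath Partners LP.
Direct interest in Brightpath Partners LP: 4%.
Aggregating (R2): 34.749% + 4% = 38.749%.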